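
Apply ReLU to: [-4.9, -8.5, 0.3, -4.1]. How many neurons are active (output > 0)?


ReLU(x) = max(0, x) for each element:
ReLU(-4.9) = 0
ReLU(-8.5) = 0
ReLU(0.3) = 0.3
ReLU(-4.1) = 0
Active neurons (>0): 1

1


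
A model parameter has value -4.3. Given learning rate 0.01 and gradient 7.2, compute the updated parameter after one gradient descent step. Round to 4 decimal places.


w_new = w_old - lr * gradient
= -4.3 - 0.01 * 7.2
= -4.3 - (0.072)
= -4.3720

-4.3720


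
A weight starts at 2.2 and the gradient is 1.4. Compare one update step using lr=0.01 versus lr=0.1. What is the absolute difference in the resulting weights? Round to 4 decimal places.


With lr=0.01: w_new = 2.2 - 0.01 * 1.4 = 2.186
With lr=0.1: w_new = 2.2 - 0.1 * 1.4 = 2.06
Absolute difference = |2.186 - 2.06|
= 0.1260

0.1260


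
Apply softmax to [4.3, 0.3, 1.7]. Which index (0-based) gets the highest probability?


Softmax is a monotonic transformation, so it preserves the argmax.
We need to find the index of the maximum logit.
Index 0: 4.3
Index 1: 0.3
Index 2: 1.7
Maximum logit = 4.3 at index 0

0


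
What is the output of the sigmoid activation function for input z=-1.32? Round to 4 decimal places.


sigmoid(z) = 1 / (1 + exp(-z))
exp(-(-1.32)) = exp(1.32) = 3.7434
1 + 3.7434 = 4.7434
1 / 4.7434 = 0.2108

0.2108


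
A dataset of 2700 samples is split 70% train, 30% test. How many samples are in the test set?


Train samples = 2700 * 70% = 1890
Test samples = 2700 - 1890
= 810

810


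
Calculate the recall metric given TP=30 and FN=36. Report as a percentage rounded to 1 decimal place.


Recall = TP / (TP + FN) * 100
= 30 / (30 + 36)
= 30 / 66
= 0.4545
= 45.5%

45.5


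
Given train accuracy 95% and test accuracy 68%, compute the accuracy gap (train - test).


Gap = train_accuracy - test_accuracy
= 95 - 68
= 27%
This large gap strongly indicates overfitting.

27


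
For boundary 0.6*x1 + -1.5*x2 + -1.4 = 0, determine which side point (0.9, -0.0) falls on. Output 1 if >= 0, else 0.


Compute 0.6 * 0.9 + -1.5 * -0.0 + -1.4
= 0.54 + 0.0 + -1.4
= -0.86
Since -0.86 < 0, the point is on the negative side.

0


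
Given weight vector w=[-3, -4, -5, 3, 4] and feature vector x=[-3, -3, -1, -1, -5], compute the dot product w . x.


Element-wise products:
-3 * -3 = 9
-4 * -3 = 12
-5 * -1 = 5
3 * -1 = -3
4 * -5 = -20
Sum = 9 + 12 + 5 + -3 + -20
= 3

3


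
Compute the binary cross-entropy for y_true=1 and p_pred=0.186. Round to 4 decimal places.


For y=1: Loss = -log(p)
= -log(0.186)
= -(-1.682)
= 1.6820

1.6820


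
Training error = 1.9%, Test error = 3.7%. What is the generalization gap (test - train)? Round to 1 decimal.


Generalization gap = test_error - train_error
= 3.7 - 1.9
= 1.8%
A small gap suggests good generalization.

1.8


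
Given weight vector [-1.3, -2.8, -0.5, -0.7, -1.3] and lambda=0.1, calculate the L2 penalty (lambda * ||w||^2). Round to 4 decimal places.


Squaring each weight:
(-1.3)^2 = 1.69
(-2.8)^2 = 7.84
(-0.5)^2 = 0.25
(-0.7)^2 = 0.49
(-1.3)^2 = 1.69
Sum of squares = 11.96
Penalty = 0.1 * 11.96 = 1.1960

1.1960


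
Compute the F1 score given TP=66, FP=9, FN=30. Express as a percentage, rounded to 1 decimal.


Precision = TP / (TP + FP) = 66 / 75 = 0.88
Recall = TP / (TP + FN) = 66 / 96 = 0.6875
F1 = 2 * P * R / (P + R)
= 2 * 0.88 * 0.6875 / (0.88 + 0.6875)
= 1.21 / 1.5675
= 0.7719
As percentage: 77.2%

77.2


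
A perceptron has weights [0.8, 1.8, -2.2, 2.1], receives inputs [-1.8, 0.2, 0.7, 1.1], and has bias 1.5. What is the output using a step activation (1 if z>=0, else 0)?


z = w . x + b
= 0.8*-1.8 + 1.8*0.2 + -2.2*0.7 + 2.1*1.1 + 1.5
= -1.44 + 0.36 + -1.54 + 2.31 + 1.5
= -0.31 + 1.5
= 1.19
Since z = 1.19 >= 0, output = 1

1


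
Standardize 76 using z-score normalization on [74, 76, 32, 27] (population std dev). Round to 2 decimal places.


Mean = (74 + 76 + 32 + 27) / 4 = 52.25
Variance = sum((x_i - mean)^2) / n = 521.1875
Std = sqrt(521.1875) = 22.8295
Z = (x - mean) / std
= (76 - 52.25) / 22.8295
= 23.75 / 22.8295
= 1.04

1.04


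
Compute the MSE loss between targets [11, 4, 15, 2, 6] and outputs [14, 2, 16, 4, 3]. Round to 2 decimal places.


Differences: [-3, 2, -1, -2, 3]
Squared errors: [9, 4, 1, 4, 9]
Sum of squared errors = 27
MSE = 27 / 5 = 5.40

5.40


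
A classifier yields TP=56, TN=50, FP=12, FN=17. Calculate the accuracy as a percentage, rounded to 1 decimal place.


Accuracy = (TP + TN) / (TP + TN + FP + FN) * 100
= (56 + 50) / (56 + 50 + 12 + 17)
= 106 / 135
= 0.7852
= 78.5%

78.5


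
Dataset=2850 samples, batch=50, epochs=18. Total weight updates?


Iterations per epoch = 2850 / 50 = 57
Total updates = iterations_per_epoch * epochs
= 57 * 18
= 1026

1026


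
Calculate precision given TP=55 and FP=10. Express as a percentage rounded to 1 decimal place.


Precision = TP / (TP + FP) * 100
= 55 / (55 + 10)
= 55 / 65
= 0.8462
= 84.6%

84.6


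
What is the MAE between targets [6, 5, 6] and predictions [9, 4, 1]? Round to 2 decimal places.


Absolute errors: [3, 1, 5]
Sum of absolute errors = 9
MAE = 9 / 3 = 3.00

3.00


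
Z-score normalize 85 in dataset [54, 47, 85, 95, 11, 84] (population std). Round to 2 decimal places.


Mean = (54 + 47 + 85 + 95 + 11 + 84) / 6 = 62.6667
Variance = sum((x_i - mean)^2) / n = 831.5556
Std = sqrt(831.5556) = 28.8367
Z = (x - mean) / std
= (85 - 62.6667) / 28.8367
= 22.3333 / 28.8367
= 0.77

0.77


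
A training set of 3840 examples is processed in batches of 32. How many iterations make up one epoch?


Iterations per epoch = dataset_size / batch_size
= 3840 / 32
= 120

120


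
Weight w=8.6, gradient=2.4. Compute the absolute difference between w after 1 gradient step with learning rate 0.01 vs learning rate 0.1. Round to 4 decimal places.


With lr=0.01: w_new = 8.6 - 0.01 * 2.4 = 8.576
With lr=0.1: w_new = 8.6 - 0.1 * 2.4 = 8.36
Absolute difference = |8.576 - 8.36|
= 0.2160

0.2160


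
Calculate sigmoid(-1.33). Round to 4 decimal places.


sigmoid(z) = 1 / (1 + exp(-z))
exp(-(-1.33)) = exp(1.33) = 3.781
1 + 3.781 = 4.781
1 / 4.781 = 0.2092

0.2092


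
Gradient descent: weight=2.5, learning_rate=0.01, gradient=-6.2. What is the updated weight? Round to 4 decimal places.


w_new = w_old - lr * gradient
= 2.5 - 0.01 * -6.2
= 2.5 - (-0.062)
= 2.5620

2.5620


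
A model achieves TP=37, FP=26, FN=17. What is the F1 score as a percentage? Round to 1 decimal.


Precision = TP / (TP + FP) = 37 / 63 = 0.5873
Recall = TP / (TP + FN) = 37 / 54 = 0.6852
F1 = 2 * P * R / (P + R)
= 2 * 0.5873 * 0.6852 / (0.5873 + 0.6852)
= 0.8048 / 1.2725
= 0.6325
As percentage: 63.2%

63.2


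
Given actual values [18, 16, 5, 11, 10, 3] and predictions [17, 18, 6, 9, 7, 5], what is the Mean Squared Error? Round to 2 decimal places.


Differences: [1, -2, -1, 2, 3, -2]
Squared errors: [1, 4, 1, 4, 9, 4]
Sum of squared errors = 23
MSE = 23 / 6 = 3.83

3.83


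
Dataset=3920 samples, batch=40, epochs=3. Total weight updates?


Iterations per epoch = 3920 / 40 = 98
Total updates = iterations_per_epoch * epochs
= 98 * 3
= 294

294


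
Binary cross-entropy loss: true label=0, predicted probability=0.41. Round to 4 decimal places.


For y=0: Loss = -log(1-p)
= -log(1 - 0.41)
= -log(0.59)
= -(-0.5276)
= 0.5276

0.5276


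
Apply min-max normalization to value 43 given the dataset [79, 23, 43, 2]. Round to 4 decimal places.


Min = 2, Max = 79
Range = 79 - 2 = 77
Scaled = (x - min) / (max - min)
= (43 - 2) / 77
= 41 / 77
= 0.5325

0.5325


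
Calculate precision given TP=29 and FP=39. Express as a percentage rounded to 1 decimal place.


Precision = TP / (TP + FP) * 100
= 29 / (29 + 39)
= 29 / 68
= 0.4265
= 42.6%

42.6


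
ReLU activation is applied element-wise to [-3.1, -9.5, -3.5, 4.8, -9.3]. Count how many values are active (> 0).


ReLU(x) = max(0, x) for each element:
ReLU(-3.1) = 0
ReLU(-9.5) = 0
ReLU(-3.5) = 0
ReLU(4.8) = 4.8
ReLU(-9.3) = 0
Active neurons (>0): 1

1


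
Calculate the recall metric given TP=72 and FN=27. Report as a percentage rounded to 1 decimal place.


Recall = TP / (TP + FN) * 100
= 72 / (72 + 27)
= 72 / 99
= 0.7273
= 72.7%

72.7


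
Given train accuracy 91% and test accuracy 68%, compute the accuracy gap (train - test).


Gap = train_accuracy - test_accuracy
= 91 - 68
= 23%
This large gap strongly indicates overfitting.

23


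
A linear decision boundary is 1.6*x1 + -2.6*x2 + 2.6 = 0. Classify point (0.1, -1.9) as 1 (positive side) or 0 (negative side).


Compute 1.6 * 0.1 + -2.6 * -1.9 + 2.6
= 0.16 + 4.94 + 2.6
= 7.7
Since 7.7 >= 0, the point is on the positive side.

1


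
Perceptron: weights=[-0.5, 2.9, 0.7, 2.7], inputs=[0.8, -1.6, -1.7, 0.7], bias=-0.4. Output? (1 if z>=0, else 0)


z = w . x + b
= -0.5*0.8 + 2.9*-1.6 + 0.7*-1.7 + 2.7*0.7 + -0.4
= -0.4 + -4.64 + -1.19 + 1.89 + -0.4
= -4.34 + -0.4
= -4.74
Since z = -4.74 < 0, output = 0

0


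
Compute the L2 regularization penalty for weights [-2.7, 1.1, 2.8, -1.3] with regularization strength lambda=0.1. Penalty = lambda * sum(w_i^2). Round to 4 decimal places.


Squaring each weight:
(-2.7)^2 = 7.29
1.1^2 = 1.21
2.8^2 = 7.84
(-1.3)^2 = 1.69
Sum of squares = 18.03
Penalty = 0.1 * 18.03 = 1.8030

1.8030


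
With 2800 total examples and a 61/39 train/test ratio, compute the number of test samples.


Train samples = 2800 * 61% = 1708
Test samples = 2800 - 1708
= 1092

1092


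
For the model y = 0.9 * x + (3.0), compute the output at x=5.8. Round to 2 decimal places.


y = 0.9 * 5.8 + (3.0)
= 5.22 + (3.0)
= 8.22

8.22


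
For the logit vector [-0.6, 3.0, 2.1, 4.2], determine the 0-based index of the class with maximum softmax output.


Softmax is a monotonic transformation, so it preserves the argmax.
We need to find the index of the maximum logit.
Index 0: -0.6
Index 1: 3.0
Index 2: 2.1
Index 3: 4.2
Maximum logit = 4.2 at index 3

3


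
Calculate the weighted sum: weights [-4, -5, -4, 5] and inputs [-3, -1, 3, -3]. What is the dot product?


Element-wise products:
-4 * -3 = 12
-5 * -1 = 5
-4 * 3 = -12
5 * -3 = -15
Sum = 12 + 5 + -12 + -15
= -10

-10


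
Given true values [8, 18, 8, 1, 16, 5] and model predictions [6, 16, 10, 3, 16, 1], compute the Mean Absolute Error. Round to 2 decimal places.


Absolute errors: [2, 2, 2, 2, 0, 4]
Sum of absolute errors = 12
MAE = 12 / 6 = 2.00

2.00


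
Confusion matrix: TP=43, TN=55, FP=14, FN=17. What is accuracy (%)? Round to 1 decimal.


Accuracy = (TP + TN) / (TP + TN + FP + FN) * 100
= (43 + 55) / (43 + 55 + 14 + 17)
= 98 / 129
= 0.7597
= 76.0%

76.0


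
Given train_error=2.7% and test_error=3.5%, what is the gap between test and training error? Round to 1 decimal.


Generalization gap = test_error - train_error
= 3.5 - 2.7
= 0.8%
A small gap suggests good generalization.

0.8


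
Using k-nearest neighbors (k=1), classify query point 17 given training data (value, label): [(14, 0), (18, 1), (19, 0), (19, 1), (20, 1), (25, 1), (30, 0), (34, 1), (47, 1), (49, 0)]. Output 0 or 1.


Distances from query 17:
Point 18 (class 1): distance = 1
K=1 nearest neighbors: classes = [1]
Votes for class 1: 1 / 1
Majority vote => class 1

1


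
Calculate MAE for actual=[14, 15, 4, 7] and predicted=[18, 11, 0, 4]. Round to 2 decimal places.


Absolute errors: [4, 4, 4, 3]
Sum of absolute errors = 15
MAE = 15 / 4 = 3.75

3.75


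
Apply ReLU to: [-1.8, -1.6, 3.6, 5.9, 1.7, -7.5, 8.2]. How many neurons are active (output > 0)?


ReLU(x) = max(0, x) for each element:
ReLU(-1.8) = 0
ReLU(-1.6) = 0
ReLU(3.6) = 3.6
ReLU(5.9) = 5.9
ReLU(1.7) = 1.7
ReLU(-7.5) = 0
ReLU(8.2) = 8.2
Active neurons (>0): 4

4


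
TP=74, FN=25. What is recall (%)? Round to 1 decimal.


Recall = TP / (TP + FN) * 100
= 74 / (74 + 25)
= 74 / 99
= 0.7475
= 74.7%

74.7


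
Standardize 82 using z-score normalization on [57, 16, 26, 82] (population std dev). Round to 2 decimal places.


Mean = (57 + 16 + 26 + 82) / 4 = 45.25
Variance = sum((x_i - mean)^2) / n = 678.6875
Std = sqrt(678.6875) = 26.0516
Z = (x - mean) / std
= (82 - 45.25) / 26.0516
= 36.75 / 26.0516
= 1.41

1.41


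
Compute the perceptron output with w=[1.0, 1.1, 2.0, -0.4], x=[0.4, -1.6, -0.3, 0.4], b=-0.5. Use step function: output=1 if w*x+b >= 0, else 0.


z = w . x + b
= 1.0*0.4 + 1.1*-1.6 + 2.0*-0.3 + -0.4*0.4 + -0.5
= 0.4 + -1.76 + -0.6 + -0.16 + -0.5
= -2.12 + -0.5
= -2.62
Since z = -2.62 < 0, output = 0

0


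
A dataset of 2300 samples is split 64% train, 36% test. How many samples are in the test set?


Train samples = 2300 * 64% = 1472
Test samples = 2300 - 1472
= 828

828


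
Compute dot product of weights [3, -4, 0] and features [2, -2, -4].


Element-wise products:
3 * 2 = 6
-4 * -2 = 8
0 * -4 = 0
Sum = 6 + 8 + 0
= 14

14


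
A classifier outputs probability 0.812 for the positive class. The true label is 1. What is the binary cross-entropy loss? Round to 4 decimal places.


For y=1: Loss = -log(p)
= -log(0.812)
= -(-0.2083)
= 0.2083

0.2083


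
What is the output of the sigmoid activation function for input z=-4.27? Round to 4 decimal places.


sigmoid(z) = 1 / (1 + exp(-z))
exp(-(-4.27)) = exp(4.27) = 71.5216
1 + 71.5216 = 72.5216
1 / 72.5216 = 0.0138

0.0138


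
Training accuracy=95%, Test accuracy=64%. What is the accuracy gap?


Gap = train_accuracy - test_accuracy
= 95 - 64
= 31%
This large gap strongly indicates overfitting.

31


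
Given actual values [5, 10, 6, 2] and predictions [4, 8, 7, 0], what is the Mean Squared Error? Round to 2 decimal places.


Differences: [1, 2, -1, 2]
Squared errors: [1, 4, 1, 4]
Sum of squared errors = 10
MSE = 10 / 4 = 2.50

2.50


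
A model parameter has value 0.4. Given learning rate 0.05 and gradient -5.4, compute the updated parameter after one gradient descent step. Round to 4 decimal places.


w_new = w_old - lr * gradient
= 0.4 - 0.05 * -5.4
= 0.4 - (-0.27)
= 0.6700

0.6700


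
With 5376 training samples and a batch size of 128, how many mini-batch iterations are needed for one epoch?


Iterations per epoch = dataset_size / batch_size
= 5376 / 128
= 42

42


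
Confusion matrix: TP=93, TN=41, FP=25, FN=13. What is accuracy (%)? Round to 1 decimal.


Accuracy = (TP + TN) / (TP + TN + FP + FN) * 100
= (93 + 41) / (93 + 41 + 25 + 13)
= 134 / 172
= 0.7791
= 77.9%

77.9


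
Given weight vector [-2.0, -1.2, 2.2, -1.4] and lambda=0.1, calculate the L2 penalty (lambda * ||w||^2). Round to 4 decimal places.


Squaring each weight:
(-2.0)^2 = 4.0
(-1.2)^2 = 1.44
2.2^2 = 4.84
(-1.4)^2 = 1.96
Sum of squares = 12.24
Penalty = 0.1 * 12.24 = 1.2240

1.2240


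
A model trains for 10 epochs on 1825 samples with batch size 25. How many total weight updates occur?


Iterations per epoch = 1825 / 25 = 73
Total updates = iterations_per_epoch * epochs
= 73 * 10
= 730

730


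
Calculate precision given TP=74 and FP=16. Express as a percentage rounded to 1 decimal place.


Precision = TP / (TP + FP) * 100
= 74 / (74 + 16)
= 74 / 90
= 0.8222
= 82.2%

82.2


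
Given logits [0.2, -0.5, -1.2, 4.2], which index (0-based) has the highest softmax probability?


Softmax is a monotonic transformation, so it preserves the argmax.
We need to find the index of the maximum logit.
Index 0: 0.2
Index 1: -0.5
Index 2: -1.2
Index 3: 4.2
Maximum logit = 4.2 at index 3

3


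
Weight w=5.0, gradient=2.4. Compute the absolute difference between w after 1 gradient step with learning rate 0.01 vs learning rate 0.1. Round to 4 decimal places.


With lr=0.01: w_new = 5.0 - 0.01 * 2.4 = 4.976
With lr=0.1: w_new = 5.0 - 0.1 * 2.4 = 4.76
Absolute difference = |4.976 - 4.76|
= 0.2160

0.2160


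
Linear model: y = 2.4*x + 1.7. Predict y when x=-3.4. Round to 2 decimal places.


y = 2.4 * -3.4 + (1.7)
= -8.16 + (1.7)
= -6.46

-6.46


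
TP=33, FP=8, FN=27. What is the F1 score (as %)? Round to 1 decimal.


Precision = TP / (TP + FP) = 33 / 41 = 0.8049
Recall = TP / (TP + FN) = 33 / 60 = 0.55
F1 = 2 * P * R / (P + R)
= 2 * 0.8049 * 0.55 / (0.8049 + 0.55)
= 0.8854 / 1.3549
= 0.6535
As percentage: 65.3%

65.3


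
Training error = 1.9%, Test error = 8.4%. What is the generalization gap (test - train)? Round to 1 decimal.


Generalization gap = test_error - train_error
= 8.4 - 1.9
= 6.5%
A moderate gap.

6.5


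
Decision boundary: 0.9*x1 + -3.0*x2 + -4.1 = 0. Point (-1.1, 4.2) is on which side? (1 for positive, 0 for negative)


Compute 0.9 * -1.1 + -3.0 * 4.2 + -4.1
= -0.99 + -12.6 + -4.1
= -17.69
Since -17.69 < 0, the point is on the negative side.

0


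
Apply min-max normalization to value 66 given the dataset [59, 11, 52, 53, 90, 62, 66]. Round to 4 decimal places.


Min = 11, Max = 90
Range = 90 - 11 = 79
Scaled = (x - min) / (max - min)
= (66 - 11) / 79
= 55 / 79
= 0.6962

0.6962


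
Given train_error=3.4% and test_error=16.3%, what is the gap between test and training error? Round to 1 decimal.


Generalization gap = test_error - train_error
= 16.3 - 3.4
= 12.9%
A large gap suggests overfitting.

12.9


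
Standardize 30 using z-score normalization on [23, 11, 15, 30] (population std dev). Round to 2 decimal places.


Mean = (23 + 11 + 15 + 30) / 4 = 19.75
Variance = sum((x_i - mean)^2) / n = 53.6875
Std = sqrt(53.6875) = 7.3272
Z = (x - mean) / std
= (30 - 19.75) / 7.3272
= 10.25 / 7.3272
= 1.40

1.40


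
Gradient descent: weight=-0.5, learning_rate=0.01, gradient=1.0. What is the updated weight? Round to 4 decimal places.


w_new = w_old - lr * gradient
= -0.5 - 0.01 * 1.0
= -0.5 - (0.01)
= -0.5100

-0.5100


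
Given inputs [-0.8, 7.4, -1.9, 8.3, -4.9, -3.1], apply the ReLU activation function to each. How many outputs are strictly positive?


ReLU(x) = max(0, x) for each element:
ReLU(-0.8) = 0
ReLU(7.4) = 7.4
ReLU(-1.9) = 0
ReLU(8.3) = 8.3
ReLU(-4.9) = 0
ReLU(-3.1) = 0
Active neurons (>0): 2

2


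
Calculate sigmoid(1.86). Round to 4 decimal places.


sigmoid(z) = 1 / (1 + exp(-z))
exp(-(1.86)) = exp(-1.86) = 0.1557
1 + 0.1557 = 1.1557
1 / 1.1557 = 0.8653

0.8653


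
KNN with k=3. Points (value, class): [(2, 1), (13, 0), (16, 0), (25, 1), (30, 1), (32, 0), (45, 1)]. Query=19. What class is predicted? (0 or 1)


Distances from query 19:
Point 16 (class 0): distance = 3
Point 13 (class 0): distance = 6
Point 25 (class 1): distance = 6
K=3 nearest neighbors: classes = [0, 0, 1]
Votes for class 1: 1 / 3
Majority vote => class 0

0


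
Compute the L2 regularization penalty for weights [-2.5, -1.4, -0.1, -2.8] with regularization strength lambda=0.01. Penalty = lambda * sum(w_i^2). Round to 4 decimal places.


Squaring each weight:
(-2.5)^2 = 6.25
(-1.4)^2 = 1.96
(-0.1)^2 = 0.01
(-2.8)^2 = 7.84
Sum of squares = 16.06
Penalty = 0.01 * 16.06 = 0.1606

0.1606


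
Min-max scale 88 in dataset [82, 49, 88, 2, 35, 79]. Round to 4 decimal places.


Min = 2, Max = 88
Range = 88 - 2 = 86
Scaled = (x - min) / (max - min)
= (88 - 2) / 86
= 86 / 86
= 1.0000

1.0000


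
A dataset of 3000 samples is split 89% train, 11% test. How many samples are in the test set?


Train samples = 3000 * 89% = 2670
Test samples = 3000 - 2670
= 330

330


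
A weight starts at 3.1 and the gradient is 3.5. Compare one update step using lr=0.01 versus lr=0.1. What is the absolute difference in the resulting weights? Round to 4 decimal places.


With lr=0.01: w_new = 3.1 - 0.01 * 3.5 = 3.065
With lr=0.1: w_new = 3.1 - 0.1 * 3.5 = 2.75
Absolute difference = |3.065 - 2.75|
= 0.3150

0.3150


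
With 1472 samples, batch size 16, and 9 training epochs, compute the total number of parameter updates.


Iterations per epoch = 1472 / 16 = 92
Total updates = iterations_per_epoch * epochs
= 92 * 9
= 828

828


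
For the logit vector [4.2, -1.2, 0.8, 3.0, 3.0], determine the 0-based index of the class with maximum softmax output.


Softmax is a monotonic transformation, so it preserves the argmax.
We need to find the index of the maximum logit.
Index 0: 4.2
Index 1: -1.2
Index 2: 0.8
Index 3: 3.0
Index 4: 3.0
Maximum logit = 4.2 at index 0

0


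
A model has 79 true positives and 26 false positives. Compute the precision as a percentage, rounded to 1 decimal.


Precision = TP / (TP + FP) * 100
= 79 / (79 + 26)
= 79 / 105
= 0.7524
= 75.2%

75.2


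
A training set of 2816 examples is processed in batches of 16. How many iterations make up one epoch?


Iterations per epoch = dataset_size / batch_size
= 2816 / 16
= 176

176


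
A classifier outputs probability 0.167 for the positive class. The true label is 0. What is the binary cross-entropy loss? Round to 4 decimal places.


For y=0: Loss = -log(1-p)
= -log(1 - 0.167)
= -log(0.833)
= -(-0.1827)
= 0.1827

0.1827


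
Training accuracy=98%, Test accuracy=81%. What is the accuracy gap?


Gap = train_accuracy - test_accuracy
= 98 - 81
= 17%
This gap suggests the model is overfitting.

17


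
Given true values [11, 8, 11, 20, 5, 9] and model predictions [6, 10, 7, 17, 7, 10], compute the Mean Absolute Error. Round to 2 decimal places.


Absolute errors: [5, 2, 4, 3, 2, 1]
Sum of absolute errors = 17
MAE = 17 / 6 = 2.83

2.83


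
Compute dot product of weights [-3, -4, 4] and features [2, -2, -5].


Element-wise products:
-3 * 2 = -6
-4 * -2 = 8
4 * -5 = -20
Sum = -6 + 8 + -20
= -18

-18


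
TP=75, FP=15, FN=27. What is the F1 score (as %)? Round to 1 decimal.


Precision = TP / (TP + FP) = 75 / 90 = 0.8333
Recall = TP / (TP + FN) = 75 / 102 = 0.7353
F1 = 2 * P * R / (P + R)
= 2 * 0.8333 * 0.7353 / (0.8333 + 0.7353)
= 1.2255 / 1.5686
= 0.7812
As percentage: 78.1%

78.1


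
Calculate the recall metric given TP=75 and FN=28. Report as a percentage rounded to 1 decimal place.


Recall = TP / (TP + FN) * 100
= 75 / (75 + 28)
= 75 / 103
= 0.7282
= 72.8%

72.8


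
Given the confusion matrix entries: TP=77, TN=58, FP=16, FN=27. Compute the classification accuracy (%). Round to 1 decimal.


Accuracy = (TP + TN) / (TP + TN + FP + FN) * 100
= (77 + 58) / (77 + 58 + 16 + 27)
= 135 / 178
= 0.7584
= 75.8%

75.8


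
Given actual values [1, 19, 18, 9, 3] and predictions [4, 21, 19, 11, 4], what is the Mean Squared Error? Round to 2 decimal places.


Differences: [-3, -2, -1, -2, -1]
Squared errors: [9, 4, 1, 4, 1]
Sum of squared errors = 19
MSE = 19 / 5 = 3.80

3.80


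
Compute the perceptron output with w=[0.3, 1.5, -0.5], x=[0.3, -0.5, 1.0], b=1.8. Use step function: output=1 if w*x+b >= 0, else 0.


z = w . x + b
= 0.3*0.3 + 1.5*-0.5 + -0.5*1.0 + 1.8
= 0.09 + -0.75 + -0.5 + 1.8
= -1.16 + 1.8
= 0.64
Since z = 0.64 >= 0, output = 1

1


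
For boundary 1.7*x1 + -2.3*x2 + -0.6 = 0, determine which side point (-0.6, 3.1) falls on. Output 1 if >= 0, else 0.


Compute 1.7 * -0.6 + -2.3 * 3.1 + -0.6
= -1.02 + -7.13 + -0.6
= -8.75
Since -8.75 < 0, the point is on the negative side.

0


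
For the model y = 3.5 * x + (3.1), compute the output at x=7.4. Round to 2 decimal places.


y = 3.5 * 7.4 + (3.1)
= 25.9 + (3.1)
= 29.00

29.00


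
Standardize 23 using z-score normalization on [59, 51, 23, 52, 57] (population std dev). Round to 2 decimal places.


Mean = (59 + 51 + 23 + 52 + 57) / 5 = 48.4
Variance = sum((x_i - mean)^2) / n = 170.24
Std = sqrt(170.24) = 13.0476
Z = (x - mean) / std
= (23 - 48.4) / 13.0476
= -25.4 / 13.0476
= -1.95

-1.95


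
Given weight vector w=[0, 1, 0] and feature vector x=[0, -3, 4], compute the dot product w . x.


Element-wise products:
0 * 0 = 0
1 * -3 = -3
0 * 4 = 0
Sum = 0 + -3 + 0
= -3

-3


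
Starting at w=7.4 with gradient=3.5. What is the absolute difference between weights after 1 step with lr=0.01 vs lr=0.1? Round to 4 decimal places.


With lr=0.01: w_new = 7.4 - 0.01 * 3.5 = 7.365
With lr=0.1: w_new = 7.4 - 0.1 * 3.5 = 7.05
Absolute difference = |7.365 - 7.05|
= 0.3150

0.3150


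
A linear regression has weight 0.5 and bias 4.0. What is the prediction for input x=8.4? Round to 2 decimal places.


y = 0.5 * 8.4 + (4.0)
= 4.2 + (4.0)
= 8.20

8.20


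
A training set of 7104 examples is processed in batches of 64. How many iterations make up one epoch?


Iterations per epoch = dataset_size / batch_size
= 7104 / 64
= 111

111


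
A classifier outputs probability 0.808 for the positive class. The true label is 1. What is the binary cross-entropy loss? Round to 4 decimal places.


For y=1: Loss = -log(p)
= -log(0.808)
= -(-0.2132)
= 0.2132

0.2132


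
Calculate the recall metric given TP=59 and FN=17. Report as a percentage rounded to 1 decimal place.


Recall = TP / (TP + FN) * 100
= 59 / (59 + 17)
= 59 / 76
= 0.7763
= 77.6%

77.6


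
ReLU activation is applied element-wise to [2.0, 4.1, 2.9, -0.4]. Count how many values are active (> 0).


ReLU(x) = max(0, x) for each element:
ReLU(2.0) = 2.0
ReLU(4.1) = 4.1
ReLU(2.9) = 2.9
ReLU(-0.4) = 0
Active neurons (>0): 3

3


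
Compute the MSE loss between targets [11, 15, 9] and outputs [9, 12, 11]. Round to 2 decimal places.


Differences: [2, 3, -2]
Squared errors: [4, 9, 4]
Sum of squared errors = 17
MSE = 17 / 3 = 5.67

5.67


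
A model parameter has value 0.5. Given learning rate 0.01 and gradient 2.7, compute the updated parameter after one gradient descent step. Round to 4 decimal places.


w_new = w_old - lr * gradient
= 0.5 - 0.01 * 2.7
= 0.5 - (0.027)
= 0.4730

0.4730


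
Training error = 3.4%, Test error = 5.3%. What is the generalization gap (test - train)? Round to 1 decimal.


Generalization gap = test_error - train_error
= 5.3 - 3.4
= 1.9%
A small gap suggests good generalization.

1.9


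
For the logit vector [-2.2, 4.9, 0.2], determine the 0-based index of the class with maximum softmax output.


Softmax is a monotonic transformation, so it preserves the argmax.
We need to find the index of the maximum logit.
Index 0: -2.2
Index 1: 4.9
Index 2: 0.2
Maximum logit = 4.9 at index 1

1


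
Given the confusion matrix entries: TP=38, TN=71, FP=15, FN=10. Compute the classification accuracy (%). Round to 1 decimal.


Accuracy = (TP + TN) / (TP + TN + FP + FN) * 100
= (38 + 71) / (38 + 71 + 15 + 10)
= 109 / 134
= 0.8134
= 81.3%

81.3


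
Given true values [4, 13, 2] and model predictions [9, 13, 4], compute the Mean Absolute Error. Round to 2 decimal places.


Absolute errors: [5, 0, 2]
Sum of absolute errors = 7
MAE = 7 / 3 = 2.33

2.33


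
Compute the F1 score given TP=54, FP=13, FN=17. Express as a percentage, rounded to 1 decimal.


Precision = TP / (TP + FP) = 54 / 67 = 0.806
Recall = TP / (TP + FN) = 54 / 71 = 0.7606
F1 = 2 * P * R / (P + R)
= 2 * 0.806 * 0.7606 / (0.806 + 0.7606)
= 1.226 / 1.5665
= 0.7826
As percentage: 78.3%

78.3


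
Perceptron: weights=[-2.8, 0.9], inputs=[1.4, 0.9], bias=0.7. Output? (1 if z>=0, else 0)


z = w . x + b
= -2.8*1.4 + 0.9*0.9 + 0.7
= -3.92 + 0.81 + 0.7
= -3.11 + 0.7
= -2.41
Since z = -2.41 < 0, output = 0

0


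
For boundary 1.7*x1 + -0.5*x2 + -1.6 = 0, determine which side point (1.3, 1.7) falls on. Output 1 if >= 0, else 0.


Compute 1.7 * 1.3 + -0.5 * 1.7 + -1.6
= 2.21 + -0.85 + -1.6
= -0.24
Since -0.24 < 0, the point is on the negative side.

0


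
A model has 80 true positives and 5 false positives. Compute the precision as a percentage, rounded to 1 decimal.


Precision = TP / (TP + FP) * 100
= 80 / (80 + 5)
= 80 / 85
= 0.9412
= 94.1%

94.1


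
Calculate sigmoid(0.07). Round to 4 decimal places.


sigmoid(z) = 1 / (1 + exp(-z))
exp(-(0.07)) = exp(-0.07) = 0.9324
1 + 0.9324 = 1.9324
1 / 1.9324 = 0.5175

0.5175


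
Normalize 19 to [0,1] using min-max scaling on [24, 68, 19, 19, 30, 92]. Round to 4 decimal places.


Min = 19, Max = 92
Range = 92 - 19 = 73
Scaled = (x - min) / (max - min)
= (19 - 19) / 73
= 0 / 73
= 0.0000

0.0000


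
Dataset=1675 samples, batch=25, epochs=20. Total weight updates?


Iterations per epoch = 1675 / 25 = 67
Total updates = iterations_per_epoch * epochs
= 67 * 20
= 1340

1340


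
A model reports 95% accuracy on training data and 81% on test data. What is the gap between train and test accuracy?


Gap = train_accuracy - test_accuracy
= 95 - 81
= 14%
This gap suggests the model is overfitting.

14


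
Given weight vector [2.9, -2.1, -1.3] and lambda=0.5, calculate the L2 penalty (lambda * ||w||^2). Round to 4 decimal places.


Squaring each weight:
2.9^2 = 8.41
(-2.1)^2 = 4.41
(-1.3)^2 = 1.69
Sum of squares = 14.51
Penalty = 0.5 * 14.51 = 7.2550

7.2550


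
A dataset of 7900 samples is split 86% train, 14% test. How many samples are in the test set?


Train samples = 7900 * 86% = 6794
Test samples = 7900 - 6794
= 1106

1106


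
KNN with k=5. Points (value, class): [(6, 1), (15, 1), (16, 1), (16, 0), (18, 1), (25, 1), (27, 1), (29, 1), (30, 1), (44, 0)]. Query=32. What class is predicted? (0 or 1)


Distances from query 32:
Point 30 (class 1): distance = 2
Point 29 (class 1): distance = 3
Point 27 (class 1): distance = 5
Point 25 (class 1): distance = 7
Point 44 (class 0): distance = 12
K=5 nearest neighbors: classes = [1, 1, 1, 1, 0]
Votes for class 1: 4 / 5
Majority vote => class 1

1


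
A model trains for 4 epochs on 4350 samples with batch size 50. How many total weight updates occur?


Iterations per epoch = 4350 / 50 = 87
Total updates = iterations_per_epoch * epochs
= 87 * 4
= 348

348


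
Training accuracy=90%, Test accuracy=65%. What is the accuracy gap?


Gap = train_accuracy - test_accuracy
= 90 - 65
= 25%
This large gap strongly indicates overfitting.

25


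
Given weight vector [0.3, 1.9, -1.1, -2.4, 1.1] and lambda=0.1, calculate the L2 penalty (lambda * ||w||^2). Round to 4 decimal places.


Squaring each weight:
0.3^2 = 0.09
1.9^2 = 3.61
(-1.1)^2 = 1.21
(-2.4)^2 = 5.76
1.1^2 = 1.21
Sum of squares = 11.88
Penalty = 0.1 * 11.88 = 1.1880

1.1880


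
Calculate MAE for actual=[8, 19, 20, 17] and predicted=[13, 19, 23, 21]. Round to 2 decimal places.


Absolute errors: [5, 0, 3, 4]
Sum of absolute errors = 12
MAE = 12 / 4 = 3.00

3.00


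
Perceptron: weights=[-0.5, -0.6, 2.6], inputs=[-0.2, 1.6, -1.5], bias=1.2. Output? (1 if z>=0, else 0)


z = w . x + b
= -0.5*-0.2 + -0.6*1.6 + 2.6*-1.5 + 1.2
= 0.1 + -0.96 + -3.9 + 1.2
= -4.76 + 1.2
= -3.56
Since z = -3.56 < 0, output = 0

0


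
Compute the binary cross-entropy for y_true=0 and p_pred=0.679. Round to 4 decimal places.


For y=0: Loss = -log(1-p)
= -log(1 - 0.679)
= -log(0.321)
= -(-1.1363)
= 1.1363

1.1363


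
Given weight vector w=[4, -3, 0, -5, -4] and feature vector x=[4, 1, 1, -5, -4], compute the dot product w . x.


Element-wise products:
4 * 4 = 16
-3 * 1 = -3
0 * 1 = 0
-5 * -5 = 25
-4 * -4 = 16
Sum = 16 + -3 + 0 + 25 + 16
= 54

54


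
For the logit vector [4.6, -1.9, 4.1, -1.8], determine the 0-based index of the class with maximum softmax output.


Softmax is a monotonic transformation, so it preserves the argmax.
We need to find the index of the maximum logit.
Index 0: 4.6
Index 1: -1.9
Index 2: 4.1
Index 3: -1.8
Maximum logit = 4.6 at index 0

0


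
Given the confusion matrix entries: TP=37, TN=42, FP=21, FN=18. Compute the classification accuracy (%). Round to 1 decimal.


Accuracy = (TP + TN) / (TP + TN + FP + FN) * 100
= (37 + 42) / (37 + 42 + 21 + 18)
= 79 / 118
= 0.6695
= 66.9%

66.9


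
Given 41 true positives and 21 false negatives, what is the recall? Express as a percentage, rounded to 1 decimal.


Recall = TP / (TP + FN) * 100
= 41 / (41 + 21)
= 41 / 62
= 0.6613
= 66.1%

66.1


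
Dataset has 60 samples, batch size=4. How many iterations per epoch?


Iterations per epoch = dataset_size / batch_size
= 60 / 4
= 15

15


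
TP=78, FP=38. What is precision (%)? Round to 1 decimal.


Precision = TP / (TP + FP) * 100
= 78 / (78 + 38)
= 78 / 116
= 0.6724
= 67.2%

67.2


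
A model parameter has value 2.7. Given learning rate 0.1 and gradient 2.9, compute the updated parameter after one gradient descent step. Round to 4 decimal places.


w_new = w_old - lr * gradient
= 2.7 - 0.1 * 2.9
= 2.7 - (0.29)
= 2.4100

2.4100


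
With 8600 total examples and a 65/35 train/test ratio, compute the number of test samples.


Train samples = 8600 * 65% = 5590
Test samples = 8600 - 5590
= 3010

3010


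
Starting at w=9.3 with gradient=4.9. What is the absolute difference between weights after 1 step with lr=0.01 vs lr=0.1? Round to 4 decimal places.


With lr=0.01: w_new = 9.3 - 0.01 * 4.9 = 9.251
With lr=0.1: w_new = 9.3 - 0.1 * 4.9 = 8.81
Absolute difference = |9.251 - 8.81|
= 0.4410

0.4410


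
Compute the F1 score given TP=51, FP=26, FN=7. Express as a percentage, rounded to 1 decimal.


Precision = TP / (TP + FP) = 51 / 77 = 0.6623
Recall = TP / (TP + FN) = 51 / 58 = 0.8793
F1 = 2 * P * R / (P + R)
= 2 * 0.6623 * 0.8793 / (0.6623 + 0.8793)
= 1.1648 / 1.5416
= 0.7556
As percentage: 75.6%

75.6


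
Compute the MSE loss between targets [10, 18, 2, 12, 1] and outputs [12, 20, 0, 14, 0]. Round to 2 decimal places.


Differences: [-2, -2, 2, -2, 1]
Squared errors: [4, 4, 4, 4, 1]
Sum of squared errors = 17
MSE = 17 / 5 = 3.40

3.40


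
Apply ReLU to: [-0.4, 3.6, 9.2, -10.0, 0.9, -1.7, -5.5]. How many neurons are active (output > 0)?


ReLU(x) = max(0, x) for each element:
ReLU(-0.4) = 0
ReLU(3.6) = 3.6
ReLU(9.2) = 9.2
ReLU(-10.0) = 0
ReLU(0.9) = 0.9
ReLU(-1.7) = 0
ReLU(-5.5) = 0
Active neurons (>0): 3

3


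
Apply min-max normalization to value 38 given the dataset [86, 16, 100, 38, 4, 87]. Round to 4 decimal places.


Min = 4, Max = 100
Range = 100 - 4 = 96
Scaled = (x - min) / (max - min)
= (38 - 4) / 96
= 34 / 96
= 0.3542

0.3542


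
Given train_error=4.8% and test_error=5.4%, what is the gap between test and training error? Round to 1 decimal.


Generalization gap = test_error - train_error
= 5.4 - 4.8
= 0.6%
A small gap suggests good generalization.

0.6


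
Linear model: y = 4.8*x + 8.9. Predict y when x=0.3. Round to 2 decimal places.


y = 4.8 * 0.3 + (8.9)
= 1.44 + (8.9)
= 10.34

10.34


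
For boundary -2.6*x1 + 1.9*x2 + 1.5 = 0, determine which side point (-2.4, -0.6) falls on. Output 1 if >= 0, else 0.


Compute -2.6 * -2.4 + 1.9 * -0.6 + 1.5
= 6.24 + -1.14 + 1.5
= 6.6
Since 6.6 >= 0, the point is on the positive side.

1


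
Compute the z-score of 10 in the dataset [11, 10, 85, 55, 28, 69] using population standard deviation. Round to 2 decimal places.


Mean = (11 + 10 + 85 + 55 + 28 + 69) / 6 = 43.0
Variance = sum((x_i - mean)^2) / n = 820.3333
Std = sqrt(820.3333) = 28.6415
Z = (x - mean) / std
= (10 - 43.0) / 28.6415
= -33.0 / 28.6415
= -1.15

-1.15


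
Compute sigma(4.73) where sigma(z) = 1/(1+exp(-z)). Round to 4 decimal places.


sigmoid(z) = 1 / (1 + exp(-z))
exp(-(4.73)) = exp(-4.73) = 0.0088
1 + 0.0088 = 1.0088
1 / 1.0088 = 0.9913

0.9913


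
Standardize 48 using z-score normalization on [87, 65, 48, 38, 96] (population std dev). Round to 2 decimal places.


Mean = (87 + 65 + 48 + 38 + 96) / 5 = 66.8
Variance = sum((x_i - mean)^2) / n = 489.36
Std = sqrt(489.36) = 22.1215
Z = (x - mean) / std
= (48 - 66.8) / 22.1215
= -18.8 / 22.1215
= -0.85

-0.85


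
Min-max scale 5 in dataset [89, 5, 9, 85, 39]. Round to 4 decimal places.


Min = 5, Max = 89
Range = 89 - 5 = 84
Scaled = (x - min) / (max - min)
= (5 - 5) / 84
= 0 / 84
= 0.0000

0.0000


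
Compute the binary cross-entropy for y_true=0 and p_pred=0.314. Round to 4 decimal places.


For y=0: Loss = -log(1-p)
= -log(1 - 0.314)
= -log(0.686)
= -(-0.3769)
= 0.3769

0.3769


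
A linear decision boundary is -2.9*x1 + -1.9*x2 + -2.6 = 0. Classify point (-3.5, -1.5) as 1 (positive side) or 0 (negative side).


Compute -2.9 * -3.5 + -1.9 * -1.5 + -2.6
= 10.15 + 2.85 + -2.6
= 10.4
Since 10.4 >= 0, the point is on the positive side.

1


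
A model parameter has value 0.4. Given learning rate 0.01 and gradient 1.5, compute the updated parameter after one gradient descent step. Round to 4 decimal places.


w_new = w_old - lr * gradient
= 0.4 - 0.01 * 1.5
= 0.4 - (0.015)
= 0.3850

0.3850


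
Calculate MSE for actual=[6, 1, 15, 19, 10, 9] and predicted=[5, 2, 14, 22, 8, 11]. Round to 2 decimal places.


Differences: [1, -1, 1, -3, 2, -2]
Squared errors: [1, 1, 1, 9, 4, 4]
Sum of squared errors = 20
MSE = 20 / 6 = 3.33

3.33


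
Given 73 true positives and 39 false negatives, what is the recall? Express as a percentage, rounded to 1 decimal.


Recall = TP / (TP + FN) * 100
= 73 / (73 + 39)
= 73 / 112
= 0.6518
= 65.2%

65.2


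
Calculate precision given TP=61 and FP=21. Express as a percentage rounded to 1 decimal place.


Precision = TP / (TP + FP) * 100
= 61 / (61 + 21)
= 61 / 82
= 0.7439
= 74.4%

74.4


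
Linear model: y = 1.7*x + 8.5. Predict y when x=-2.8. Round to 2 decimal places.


y = 1.7 * -2.8 + (8.5)
= -4.76 + (8.5)
= 3.74

3.74


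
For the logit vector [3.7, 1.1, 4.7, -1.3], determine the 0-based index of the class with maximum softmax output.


Softmax is a monotonic transformation, so it preserves the argmax.
We need to find the index of the maximum logit.
Index 0: 3.7
Index 1: 1.1
Index 2: 4.7
Index 3: -1.3
Maximum logit = 4.7 at index 2

2


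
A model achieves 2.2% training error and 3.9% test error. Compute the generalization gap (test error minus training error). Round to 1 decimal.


Generalization gap = test_error - train_error
= 3.9 - 2.2
= 1.7%
A small gap suggests good generalization.

1.7


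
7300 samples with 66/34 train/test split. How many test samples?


Train samples = 7300 * 66% = 4818
Test samples = 7300 - 4818
= 2482

2482


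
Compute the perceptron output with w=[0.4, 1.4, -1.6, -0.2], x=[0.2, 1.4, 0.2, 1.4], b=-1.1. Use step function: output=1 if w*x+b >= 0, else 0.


z = w . x + b
= 0.4*0.2 + 1.4*1.4 + -1.6*0.2 + -0.2*1.4 + -1.1
= 0.08 + 1.96 + -0.32 + -0.28 + -1.1
= 1.44 + -1.1
= 0.34
Since z = 0.34 >= 0, output = 1

1


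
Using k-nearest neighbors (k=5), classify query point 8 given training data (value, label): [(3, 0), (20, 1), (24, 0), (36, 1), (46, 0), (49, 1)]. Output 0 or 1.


Distances from query 8:
Point 3 (class 0): distance = 5
Point 20 (class 1): distance = 12
Point 24 (class 0): distance = 16
Point 36 (class 1): distance = 28
Point 46 (class 0): distance = 38
K=5 nearest neighbors: classes = [0, 1, 0, 1, 0]
Votes for class 1: 2 / 5
Majority vote => class 0

0


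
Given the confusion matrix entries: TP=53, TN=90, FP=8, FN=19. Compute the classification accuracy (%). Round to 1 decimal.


Accuracy = (TP + TN) / (TP + TN + FP + FN) * 100
= (53 + 90) / (53 + 90 + 8 + 19)
= 143 / 170
= 0.8412
= 84.1%

84.1


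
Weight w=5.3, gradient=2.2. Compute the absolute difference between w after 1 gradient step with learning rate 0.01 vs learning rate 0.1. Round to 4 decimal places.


With lr=0.01: w_new = 5.3 - 0.01 * 2.2 = 5.278
With lr=0.1: w_new = 5.3 - 0.1 * 2.2 = 5.08
Absolute difference = |5.278 - 5.08|
= 0.1980

0.1980


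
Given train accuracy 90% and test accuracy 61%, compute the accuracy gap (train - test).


Gap = train_accuracy - test_accuracy
= 90 - 61
= 29%
This large gap strongly indicates overfitting.

29


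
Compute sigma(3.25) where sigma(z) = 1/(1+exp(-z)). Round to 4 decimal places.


sigmoid(z) = 1 / (1 + exp(-z))
exp(-(3.25)) = exp(-3.25) = 0.0388
1 + 0.0388 = 1.0388
1 / 1.0388 = 0.9627

0.9627


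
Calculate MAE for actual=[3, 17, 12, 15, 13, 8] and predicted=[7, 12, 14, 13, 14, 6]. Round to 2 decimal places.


Absolute errors: [4, 5, 2, 2, 1, 2]
Sum of absolute errors = 16
MAE = 16 / 6 = 2.67

2.67


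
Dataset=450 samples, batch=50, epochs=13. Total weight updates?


Iterations per epoch = 450 / 50 = 9
Total updates = iterations_per_epoch * epochs
= 9 * 13
= 117

117
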